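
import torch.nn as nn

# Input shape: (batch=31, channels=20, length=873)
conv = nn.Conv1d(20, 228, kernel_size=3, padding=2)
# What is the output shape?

Input shape: (31, 20, 873)
Output shape: (31, 228, 875)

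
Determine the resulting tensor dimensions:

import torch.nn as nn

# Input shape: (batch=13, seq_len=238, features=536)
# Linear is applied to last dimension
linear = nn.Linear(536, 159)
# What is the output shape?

Input shape: (13, 238, 536)
Output shape: (13, 238, 159)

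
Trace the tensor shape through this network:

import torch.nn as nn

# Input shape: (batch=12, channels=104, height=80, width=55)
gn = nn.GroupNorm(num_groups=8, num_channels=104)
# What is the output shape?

Input shape: (12, 104, 80, 55)
Output shape: (12, 104, 80, 55)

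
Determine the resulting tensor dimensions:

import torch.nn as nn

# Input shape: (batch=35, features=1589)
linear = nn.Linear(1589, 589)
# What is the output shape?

Input shape: (35, 1589)
Output shape: (35, 589)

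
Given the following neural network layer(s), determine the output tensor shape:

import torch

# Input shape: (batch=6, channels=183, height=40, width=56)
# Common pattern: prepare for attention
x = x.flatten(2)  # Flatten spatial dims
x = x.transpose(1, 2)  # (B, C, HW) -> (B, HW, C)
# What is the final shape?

Input shape: (6, 183, 40, 56)
  -> after flatten(2): (6, 183, 2240)
Output shape: (6, 2240, 183)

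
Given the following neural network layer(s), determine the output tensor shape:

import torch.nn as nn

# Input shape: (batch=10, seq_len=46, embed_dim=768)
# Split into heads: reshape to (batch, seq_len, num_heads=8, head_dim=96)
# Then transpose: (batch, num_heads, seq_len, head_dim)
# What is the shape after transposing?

Input shape: (10, 46, 768)
  -> after reshape: (10, 46, 8, 96)
Output shape: (10, 8, 46, 96)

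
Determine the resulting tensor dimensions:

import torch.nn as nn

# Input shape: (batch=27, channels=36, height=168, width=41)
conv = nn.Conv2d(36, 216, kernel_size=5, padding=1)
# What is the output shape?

Input shape: (27, 36, 168, 41)
Output shape: (27, 216, 166, 39)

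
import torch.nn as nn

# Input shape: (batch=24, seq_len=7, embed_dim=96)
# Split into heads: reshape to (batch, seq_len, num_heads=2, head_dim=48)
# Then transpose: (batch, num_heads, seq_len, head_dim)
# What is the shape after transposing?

Input shape: (24, 7, 96)
  -> after reshape: (24, 7, 2, 48)
Output shape: (24, 2, 7, 48)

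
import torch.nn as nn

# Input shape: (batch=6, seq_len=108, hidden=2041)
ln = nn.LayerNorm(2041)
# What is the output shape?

Input shape: (6, 108, 2041)
Output shape: (6, 108, 2041)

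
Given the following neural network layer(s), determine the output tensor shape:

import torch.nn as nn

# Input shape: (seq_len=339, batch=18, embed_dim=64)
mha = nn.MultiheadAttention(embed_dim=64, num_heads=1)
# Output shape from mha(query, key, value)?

Input shape: (339, 18, 64)
Output shape: (339, 18, 64)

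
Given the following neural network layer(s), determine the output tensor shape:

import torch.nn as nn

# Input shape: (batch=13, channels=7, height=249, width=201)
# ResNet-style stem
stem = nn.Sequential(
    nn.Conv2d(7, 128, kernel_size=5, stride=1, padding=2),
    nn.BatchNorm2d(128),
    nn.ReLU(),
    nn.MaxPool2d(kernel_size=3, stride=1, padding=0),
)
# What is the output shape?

Input shape: (13, 7, 249, 201)
  -> after Conv2d 5x5 stride=1: (13, 128, 249, 201)
Output shape: (13, 128, 247, 199)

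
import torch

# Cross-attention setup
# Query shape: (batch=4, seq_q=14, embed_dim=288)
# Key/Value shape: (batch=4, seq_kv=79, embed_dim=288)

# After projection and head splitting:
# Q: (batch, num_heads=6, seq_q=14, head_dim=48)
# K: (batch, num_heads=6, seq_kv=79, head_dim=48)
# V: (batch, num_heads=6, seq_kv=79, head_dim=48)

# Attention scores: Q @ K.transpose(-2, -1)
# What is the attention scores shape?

Input shape: (4, 14, 288)
Output shape: (4, 6, 14, 79)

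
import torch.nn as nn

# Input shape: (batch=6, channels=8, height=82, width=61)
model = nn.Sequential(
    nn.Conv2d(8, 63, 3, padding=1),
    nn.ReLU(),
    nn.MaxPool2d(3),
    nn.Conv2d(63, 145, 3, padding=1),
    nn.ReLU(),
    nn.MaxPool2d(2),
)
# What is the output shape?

Input shape: (6, 8, 82, 61)
  -> after first Conv2d: (6, 63, 82, 61)
  -> after first MaxPool2d: (6, 63, 27, 20)
  -> after second Conv2d: (6, 145, 27, 20)
Output shape: (6, 145, 13, 10)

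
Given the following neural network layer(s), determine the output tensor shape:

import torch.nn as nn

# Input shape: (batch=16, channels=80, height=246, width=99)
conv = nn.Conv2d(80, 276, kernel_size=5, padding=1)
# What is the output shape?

Input shape: (16, 80, 246, 99)
Output shape: (16, 276, 244, 97)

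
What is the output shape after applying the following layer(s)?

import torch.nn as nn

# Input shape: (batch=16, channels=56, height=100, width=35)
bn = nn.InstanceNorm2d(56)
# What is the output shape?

Input shape: (16, 56, 100, 35)
Output shape: (16, 56, 100, 35)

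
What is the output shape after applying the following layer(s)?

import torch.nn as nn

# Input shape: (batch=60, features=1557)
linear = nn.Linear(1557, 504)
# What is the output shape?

Input shape: (60, 1557)
Output shape: (60, 504)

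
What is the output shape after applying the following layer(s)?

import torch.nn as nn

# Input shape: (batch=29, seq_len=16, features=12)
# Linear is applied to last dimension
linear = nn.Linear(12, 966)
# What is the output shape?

Input shape: (29, 16, 12)
Output shape: (29, 16, 966)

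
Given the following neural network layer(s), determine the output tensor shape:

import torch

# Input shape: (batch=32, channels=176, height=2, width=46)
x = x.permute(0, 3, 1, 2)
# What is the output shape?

Input shape: (32, 176, 2, 46)
Output shape: (32, 46, 176, 2)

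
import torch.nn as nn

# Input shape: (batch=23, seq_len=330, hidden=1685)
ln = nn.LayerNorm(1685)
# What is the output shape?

Input shape: (23, 330, 1685)
Output shape: (23, 330, 1685)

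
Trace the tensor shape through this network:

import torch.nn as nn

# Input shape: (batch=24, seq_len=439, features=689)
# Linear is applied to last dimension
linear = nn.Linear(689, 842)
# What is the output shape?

Input shape: (24, 439, 689)
Output shape: (24, 439, 842)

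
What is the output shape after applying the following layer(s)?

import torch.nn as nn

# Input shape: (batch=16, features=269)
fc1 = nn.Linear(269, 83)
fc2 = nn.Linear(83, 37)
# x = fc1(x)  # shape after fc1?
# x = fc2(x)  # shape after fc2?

Input shape: (16, 269)
  -> after fc1: (16, 83)
Output shape: (16, 37)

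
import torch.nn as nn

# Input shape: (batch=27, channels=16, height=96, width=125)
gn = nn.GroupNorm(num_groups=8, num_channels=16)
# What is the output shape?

Input shape: (27, 16, 96, 125)
Output shape: (27, 16, 96, 125)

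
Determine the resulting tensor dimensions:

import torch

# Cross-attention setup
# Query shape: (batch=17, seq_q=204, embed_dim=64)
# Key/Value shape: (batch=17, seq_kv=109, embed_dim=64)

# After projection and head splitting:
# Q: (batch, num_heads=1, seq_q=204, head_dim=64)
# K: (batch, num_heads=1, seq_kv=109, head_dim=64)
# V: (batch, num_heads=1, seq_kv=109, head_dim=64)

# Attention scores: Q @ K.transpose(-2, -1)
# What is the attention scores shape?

Input shape: (17, 204, 64)
Output shape: (17, 1, 204, 109)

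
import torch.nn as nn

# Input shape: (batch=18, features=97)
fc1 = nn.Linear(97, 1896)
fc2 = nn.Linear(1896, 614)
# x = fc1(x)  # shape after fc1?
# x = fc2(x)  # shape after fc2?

Input shape: (18, 97)
  -> after fc1: (18, 1896)
Output shape: (18, 614)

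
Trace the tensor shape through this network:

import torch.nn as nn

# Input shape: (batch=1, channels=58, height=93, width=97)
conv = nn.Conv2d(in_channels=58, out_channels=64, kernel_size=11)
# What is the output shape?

Input shape: (1, 58, 93, 97)
Output shape: (1, 64, 83, 87)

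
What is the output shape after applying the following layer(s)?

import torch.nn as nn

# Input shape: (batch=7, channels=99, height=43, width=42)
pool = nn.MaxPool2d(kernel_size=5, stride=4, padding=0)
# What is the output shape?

Input shape: (7, 99, 43, 42)
Output shape: (7, 99, 10, 10)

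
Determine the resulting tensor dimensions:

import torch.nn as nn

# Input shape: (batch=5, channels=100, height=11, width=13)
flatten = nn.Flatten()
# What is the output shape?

Input shape: (5, 100, 11, 13)
Output shape: (5, 14300)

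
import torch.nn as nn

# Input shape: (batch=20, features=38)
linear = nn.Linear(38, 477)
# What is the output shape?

Input shape: (20, 38)
Output shape: (20, 477)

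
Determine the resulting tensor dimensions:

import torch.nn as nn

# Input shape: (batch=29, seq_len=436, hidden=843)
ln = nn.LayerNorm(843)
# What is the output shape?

Input shape: (29, 436, 843)
Output shape: (29, 436, 843)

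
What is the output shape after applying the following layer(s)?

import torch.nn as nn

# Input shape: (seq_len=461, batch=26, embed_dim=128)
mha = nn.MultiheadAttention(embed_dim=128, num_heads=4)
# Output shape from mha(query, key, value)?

Input shape: (461, 26, 128)
Output shape: (461, 26, 128)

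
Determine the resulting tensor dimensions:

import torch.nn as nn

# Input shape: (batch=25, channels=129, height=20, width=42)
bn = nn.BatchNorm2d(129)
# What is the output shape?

Input shape: (25, 129, 20, 42)
Output shape: (25, 129, 20, 42)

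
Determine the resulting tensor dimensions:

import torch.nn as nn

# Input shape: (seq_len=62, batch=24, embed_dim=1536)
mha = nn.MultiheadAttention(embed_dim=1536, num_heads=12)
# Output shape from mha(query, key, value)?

Input shape: (62, 24, 1536)
Output shape: (62, 24, 1536)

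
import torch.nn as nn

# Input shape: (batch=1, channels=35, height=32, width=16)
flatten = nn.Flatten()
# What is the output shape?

Input shape: (1, 35, 32, 16)
Output shape: (1, 17920)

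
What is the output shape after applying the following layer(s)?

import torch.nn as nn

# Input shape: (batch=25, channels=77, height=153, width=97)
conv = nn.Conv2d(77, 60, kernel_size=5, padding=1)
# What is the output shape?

Input shape: (25, 77, 153, 97)
Output shape: (25, 60, 151, 95)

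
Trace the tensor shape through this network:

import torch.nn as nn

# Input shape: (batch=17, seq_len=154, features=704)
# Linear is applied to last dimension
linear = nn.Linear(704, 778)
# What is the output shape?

Input shape: (17, 154, 704)
Output shape: (17, 154, 778)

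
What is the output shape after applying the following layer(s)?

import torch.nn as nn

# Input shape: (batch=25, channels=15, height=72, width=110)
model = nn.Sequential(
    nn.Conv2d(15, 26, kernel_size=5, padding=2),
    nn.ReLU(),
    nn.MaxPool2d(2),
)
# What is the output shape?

Input shape: (25, 15, 72, 110)
  -> after Conv2d: (25, 26, 72, 110)
  -> after ReLU: (25, 26, 72, 110)
Output shape: (25, 26, 36, 55)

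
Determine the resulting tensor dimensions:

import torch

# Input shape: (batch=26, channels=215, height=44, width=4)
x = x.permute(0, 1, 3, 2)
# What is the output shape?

Input shape: (26, 215, 44, 4)
Output shape: (26, 215, 4, 44)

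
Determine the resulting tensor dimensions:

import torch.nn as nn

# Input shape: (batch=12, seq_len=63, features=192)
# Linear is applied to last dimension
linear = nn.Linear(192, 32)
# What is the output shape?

Input shape: (12, 63, 192)
Output shape: (12, 63, 32)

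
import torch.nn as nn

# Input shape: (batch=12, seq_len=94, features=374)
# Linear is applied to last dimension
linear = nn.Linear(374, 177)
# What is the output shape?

Input shape: (12, 94, 374)
Output shape: (12, 94, 177)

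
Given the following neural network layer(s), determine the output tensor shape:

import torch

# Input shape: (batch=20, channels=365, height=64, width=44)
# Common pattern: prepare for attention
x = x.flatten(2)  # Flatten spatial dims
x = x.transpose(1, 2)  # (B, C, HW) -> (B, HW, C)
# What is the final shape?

Input shape: (20, 365, 64, 44)
  -> after flatten(2): (20, 365, 2816)
Output shape: (20, 2816, 365)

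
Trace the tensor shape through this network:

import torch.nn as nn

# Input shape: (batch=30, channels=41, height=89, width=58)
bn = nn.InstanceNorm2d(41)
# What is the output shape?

Input shape: (30, 41, 89, 58)
Output shape: (30, 41, 89, 58)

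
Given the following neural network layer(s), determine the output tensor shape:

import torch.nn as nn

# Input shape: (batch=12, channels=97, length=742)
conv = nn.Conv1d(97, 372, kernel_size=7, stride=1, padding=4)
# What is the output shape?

Input shape: (12, 97, 742)
Output shape: (12, 372, 744)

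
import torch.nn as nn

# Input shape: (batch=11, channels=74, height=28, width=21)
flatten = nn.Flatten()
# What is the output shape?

Input shape: (11, 74, 28, 21)
Output shape: (11, 43512)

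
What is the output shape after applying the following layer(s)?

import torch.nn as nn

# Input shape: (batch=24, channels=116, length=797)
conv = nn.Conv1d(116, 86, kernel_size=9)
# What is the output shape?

Input shape: (24, 116, 797)
Output shape: (24, 86, 789)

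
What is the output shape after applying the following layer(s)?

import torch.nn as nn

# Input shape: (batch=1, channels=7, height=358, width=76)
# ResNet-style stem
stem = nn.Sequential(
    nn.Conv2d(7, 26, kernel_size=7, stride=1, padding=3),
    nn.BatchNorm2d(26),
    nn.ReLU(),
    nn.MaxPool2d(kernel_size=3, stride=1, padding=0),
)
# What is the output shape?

Input shape: (1, 7, 358, 76)
  -> after Conv2d 7x7 stride=1: (1, 26, 358, 76)
Output shape: (1, 26, 356, 74)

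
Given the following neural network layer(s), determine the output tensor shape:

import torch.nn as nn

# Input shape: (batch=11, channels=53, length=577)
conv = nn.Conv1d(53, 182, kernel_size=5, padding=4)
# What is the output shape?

Input shape: (11, 53, 577)
Output shape: (11, 182, 581)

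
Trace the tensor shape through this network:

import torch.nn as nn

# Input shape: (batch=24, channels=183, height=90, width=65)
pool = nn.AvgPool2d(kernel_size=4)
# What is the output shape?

Input shape: (24, 183, 90, 65)
Output shape: (24, 183, 22, 16)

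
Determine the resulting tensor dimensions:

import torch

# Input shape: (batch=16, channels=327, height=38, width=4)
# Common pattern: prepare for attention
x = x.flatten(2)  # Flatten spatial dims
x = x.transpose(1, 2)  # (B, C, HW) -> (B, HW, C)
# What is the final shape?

Input shape: (16, 327, 38, 4)
  -> after flatten(2): (16, 327, 152)
Output shape: (16, 152, 327)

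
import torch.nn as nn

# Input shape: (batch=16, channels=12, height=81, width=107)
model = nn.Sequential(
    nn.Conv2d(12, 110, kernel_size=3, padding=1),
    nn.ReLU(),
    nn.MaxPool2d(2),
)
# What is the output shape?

Input shape: (16, 12, 81, 107)
  -> after Conv2d: (16, 110, 81, 107)
  -> after ReLU: (16, 110, 81, 107)
Output shape: (16, 110, 40, 53)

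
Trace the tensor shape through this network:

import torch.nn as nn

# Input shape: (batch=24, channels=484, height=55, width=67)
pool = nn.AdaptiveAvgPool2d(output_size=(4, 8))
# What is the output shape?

Input shape: (24, 484, 55, 67)
Output shape: (24, 484, 4, 8)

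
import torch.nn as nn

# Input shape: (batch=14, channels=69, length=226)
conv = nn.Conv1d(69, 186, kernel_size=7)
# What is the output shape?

Input shape: (14, 69, 226)
Output shape: (14, 186, 220)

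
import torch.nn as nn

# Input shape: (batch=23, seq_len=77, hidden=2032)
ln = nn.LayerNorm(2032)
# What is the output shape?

Input shape: (23, 77, 2032)
Output shape: (23, 77, 2032)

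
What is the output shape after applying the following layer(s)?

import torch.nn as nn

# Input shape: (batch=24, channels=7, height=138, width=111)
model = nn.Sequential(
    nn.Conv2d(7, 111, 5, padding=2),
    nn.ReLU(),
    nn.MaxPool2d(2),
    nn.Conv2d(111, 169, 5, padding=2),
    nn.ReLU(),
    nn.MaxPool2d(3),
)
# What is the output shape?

Input shape: (24, 7, 138, 111)
  -> after first Conv2d: (24, 111, 138, 111)
  -> after first MaxPool2d: (24, 111, 69, 55)
  -> after second Conv2d: (24, 169, 69, 55)
Output shape: (24, 169, 23, 18)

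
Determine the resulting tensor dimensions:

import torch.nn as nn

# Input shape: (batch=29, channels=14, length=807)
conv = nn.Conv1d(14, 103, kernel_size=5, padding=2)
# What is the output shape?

Input shape: (29, 14, 807)
Output shape: (29, 103, 807)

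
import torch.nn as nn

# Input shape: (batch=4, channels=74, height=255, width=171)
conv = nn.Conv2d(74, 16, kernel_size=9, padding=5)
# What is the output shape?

Input shape: (4, 74, 255, 171)
Output shape: (4, 16, 257, 173)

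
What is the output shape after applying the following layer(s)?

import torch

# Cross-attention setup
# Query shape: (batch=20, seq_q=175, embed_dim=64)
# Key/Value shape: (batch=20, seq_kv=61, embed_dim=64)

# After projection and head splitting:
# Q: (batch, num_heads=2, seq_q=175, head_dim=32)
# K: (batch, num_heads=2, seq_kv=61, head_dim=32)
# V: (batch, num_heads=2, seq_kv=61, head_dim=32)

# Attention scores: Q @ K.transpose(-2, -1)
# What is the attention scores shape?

Input shape: (20, 175, 64)
Output shape: (20, 2, 175, 61)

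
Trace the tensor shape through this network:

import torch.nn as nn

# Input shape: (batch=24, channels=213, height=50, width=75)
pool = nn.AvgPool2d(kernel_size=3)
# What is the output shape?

Input shape: (24, 213, 50, 75)
Output shape: (24, 213, 16, 25)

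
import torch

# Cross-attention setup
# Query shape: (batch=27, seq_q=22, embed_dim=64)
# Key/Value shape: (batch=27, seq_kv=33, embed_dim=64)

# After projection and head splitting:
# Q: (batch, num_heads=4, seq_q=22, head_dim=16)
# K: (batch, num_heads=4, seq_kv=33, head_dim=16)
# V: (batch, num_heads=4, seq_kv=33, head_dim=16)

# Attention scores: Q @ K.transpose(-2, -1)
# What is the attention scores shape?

Input shape: (27, 22, 64)
Output shape: (27, 4, 22, 33)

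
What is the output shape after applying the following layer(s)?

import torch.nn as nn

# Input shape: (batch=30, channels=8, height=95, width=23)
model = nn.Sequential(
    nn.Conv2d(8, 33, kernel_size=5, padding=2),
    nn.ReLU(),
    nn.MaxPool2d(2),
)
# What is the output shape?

Input shape: (30, 8, 95, 23)
  -> after Conv2d: (30, 33, 95, 23)
  -> after ReLU: (30, 33, 95, 23)
Output shape: (30, 33, 47, 11)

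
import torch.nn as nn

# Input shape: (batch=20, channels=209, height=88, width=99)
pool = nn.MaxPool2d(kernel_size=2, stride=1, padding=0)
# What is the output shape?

Input shape: (20, 209, 88, 99)
Output shape: (20, 209, 87, 98)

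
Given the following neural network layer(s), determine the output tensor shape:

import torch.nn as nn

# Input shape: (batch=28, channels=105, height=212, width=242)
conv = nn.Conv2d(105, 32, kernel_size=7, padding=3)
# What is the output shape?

Input shape: (28, 105, 212, 242)
Output shape: (28, 32, 212, 242)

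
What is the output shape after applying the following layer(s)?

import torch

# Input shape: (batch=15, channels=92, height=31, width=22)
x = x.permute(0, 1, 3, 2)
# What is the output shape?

Input shape: (15, 92, 31, 22)
Output shape: (15, 92, 22, 31)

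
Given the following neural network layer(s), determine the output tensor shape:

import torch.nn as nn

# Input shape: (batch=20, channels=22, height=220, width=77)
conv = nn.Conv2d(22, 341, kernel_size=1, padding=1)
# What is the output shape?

Input shape: (20, 22, 220, 77)
Output shape: (20, 341, 222, 79)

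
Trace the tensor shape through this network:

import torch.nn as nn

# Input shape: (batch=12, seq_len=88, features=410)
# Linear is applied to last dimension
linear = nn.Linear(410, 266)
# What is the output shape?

Input shape: (12, 88, 410)
Output shape: (12, 88, 266)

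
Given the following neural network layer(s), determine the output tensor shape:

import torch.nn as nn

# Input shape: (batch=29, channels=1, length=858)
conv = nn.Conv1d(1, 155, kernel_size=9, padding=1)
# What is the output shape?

Input shape: (29, 1, 858)
Output shape: (29, 155, 852)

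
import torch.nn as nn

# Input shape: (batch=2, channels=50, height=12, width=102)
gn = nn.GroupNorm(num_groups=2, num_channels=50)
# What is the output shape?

Input shape: (2, 50, 12, 102)
Output shape: (2, 50, 12, 102)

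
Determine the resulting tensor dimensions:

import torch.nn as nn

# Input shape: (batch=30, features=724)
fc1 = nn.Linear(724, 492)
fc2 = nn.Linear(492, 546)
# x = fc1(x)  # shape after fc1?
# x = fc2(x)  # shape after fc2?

Input shape: (30, 724)
  -> after fc1: (30, 492)
Output shape: (30, 546)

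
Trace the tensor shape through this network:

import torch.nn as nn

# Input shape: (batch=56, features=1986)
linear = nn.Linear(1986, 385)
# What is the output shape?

Input shape: (56, 1986)
Output shape: (56, 385)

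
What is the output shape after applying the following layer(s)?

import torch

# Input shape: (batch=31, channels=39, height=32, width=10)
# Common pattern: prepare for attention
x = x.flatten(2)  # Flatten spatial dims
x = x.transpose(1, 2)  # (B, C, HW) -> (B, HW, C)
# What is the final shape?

Input shape: (31, 39, 32, 10)
  -> after flatten(2): (31, 39, 320)
Output shape: (31, 320, 39)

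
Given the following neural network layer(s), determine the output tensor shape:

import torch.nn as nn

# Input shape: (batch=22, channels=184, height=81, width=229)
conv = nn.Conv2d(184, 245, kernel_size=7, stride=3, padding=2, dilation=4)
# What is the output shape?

Input shape: (22, 184, 81, 229)
Output shape: (22, 245, 21, 70)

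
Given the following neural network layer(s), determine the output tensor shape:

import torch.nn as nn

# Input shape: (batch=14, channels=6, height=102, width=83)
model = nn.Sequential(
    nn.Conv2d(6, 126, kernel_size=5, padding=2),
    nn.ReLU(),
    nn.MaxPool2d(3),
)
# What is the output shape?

Input shape: (14, 6, 102, 83)
  -> after Conv2d: (14, 126, 102, 83)
  -> after ReLU: (14, 126, 102, 83)
Output shape: (14, 126, 34, 27)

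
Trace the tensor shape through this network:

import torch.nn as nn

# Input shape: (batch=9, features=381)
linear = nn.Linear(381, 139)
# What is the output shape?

Input shape: (9, 381)
Output shape: (9, 139)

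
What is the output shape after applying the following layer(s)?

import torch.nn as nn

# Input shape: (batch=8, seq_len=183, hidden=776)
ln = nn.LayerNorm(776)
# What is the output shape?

Input shape: (8, 183, 776)
Output shape: (8, 183, 776)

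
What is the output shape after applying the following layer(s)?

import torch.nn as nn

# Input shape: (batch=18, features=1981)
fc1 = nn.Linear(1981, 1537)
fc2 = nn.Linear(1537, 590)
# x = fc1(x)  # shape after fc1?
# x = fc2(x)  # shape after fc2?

Input shape: (18, 1981)
  -> after fc1: (18, 1537)
Output shape: (18, 590)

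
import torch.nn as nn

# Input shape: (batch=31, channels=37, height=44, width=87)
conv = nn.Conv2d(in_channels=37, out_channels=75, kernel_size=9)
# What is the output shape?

Input shape: (31, 37, 44, 87)
Output shape: (31, 75, 36, 79)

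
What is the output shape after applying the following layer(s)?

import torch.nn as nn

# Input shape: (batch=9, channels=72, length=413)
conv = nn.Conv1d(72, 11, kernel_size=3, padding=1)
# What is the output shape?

Input shape: (9, 72, 413)
Output shape: (9, 11, 413)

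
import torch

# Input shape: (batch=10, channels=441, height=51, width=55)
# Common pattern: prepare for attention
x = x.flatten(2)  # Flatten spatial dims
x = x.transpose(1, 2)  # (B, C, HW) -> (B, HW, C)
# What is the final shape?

Input shape: (10, 441, 51, 55)
  -> after flatten(2): (10, 441, 2805)
Output shape: (10, 2805, 441)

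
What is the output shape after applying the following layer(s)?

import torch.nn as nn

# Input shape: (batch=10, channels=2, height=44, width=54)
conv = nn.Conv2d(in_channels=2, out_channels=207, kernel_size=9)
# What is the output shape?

Input shape: (10, 2, 44, 54)
Output shape: (10, 207, 36, 46)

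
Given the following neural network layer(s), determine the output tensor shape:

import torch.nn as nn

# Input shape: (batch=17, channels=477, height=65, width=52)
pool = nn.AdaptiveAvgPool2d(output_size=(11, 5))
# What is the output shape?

Input shape: (17, 477, 65, 52)
Output shape: (17, 477, 11, 5)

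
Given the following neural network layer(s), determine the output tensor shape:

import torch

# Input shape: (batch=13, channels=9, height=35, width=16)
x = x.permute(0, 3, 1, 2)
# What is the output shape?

Input shape: (13, 9, 35, 16)
Output shape: (13, 16, 9, 35)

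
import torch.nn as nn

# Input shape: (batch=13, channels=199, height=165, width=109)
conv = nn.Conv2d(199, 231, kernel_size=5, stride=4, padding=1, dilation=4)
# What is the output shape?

Input shape: (13, 199, 165, 109)
Output shape: (13, 231, 38, 24)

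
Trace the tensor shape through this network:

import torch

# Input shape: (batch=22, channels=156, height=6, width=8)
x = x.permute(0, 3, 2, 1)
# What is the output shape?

Input shape: (22, 156, 6, 8)
Output shape: (22, 8, 6, 156)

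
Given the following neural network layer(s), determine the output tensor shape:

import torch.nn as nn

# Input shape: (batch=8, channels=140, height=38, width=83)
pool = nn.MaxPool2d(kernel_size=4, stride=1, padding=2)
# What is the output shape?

Input shape: (8, 140, 38, 83)
Output shape: (8, 140, 39, 84)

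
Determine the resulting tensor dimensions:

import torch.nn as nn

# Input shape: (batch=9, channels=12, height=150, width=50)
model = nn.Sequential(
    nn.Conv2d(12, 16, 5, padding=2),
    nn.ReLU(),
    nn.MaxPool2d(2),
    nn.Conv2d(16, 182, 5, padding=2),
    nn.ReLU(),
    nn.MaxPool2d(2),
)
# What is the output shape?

Input shape: (9, 12, 150, 50)
  -> after first Conv2d: (9, 16, 150, 50)
  -> after first MaxPool2d: (9, 16, 75, 25)
  -> after second Conv2d: (9, 182, 75, 25)
Output shape: (9, 182, 37, 12)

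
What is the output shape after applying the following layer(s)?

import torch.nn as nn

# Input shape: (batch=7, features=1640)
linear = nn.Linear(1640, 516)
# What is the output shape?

Input shape: (7, 1640)
Output shape: (7, 516)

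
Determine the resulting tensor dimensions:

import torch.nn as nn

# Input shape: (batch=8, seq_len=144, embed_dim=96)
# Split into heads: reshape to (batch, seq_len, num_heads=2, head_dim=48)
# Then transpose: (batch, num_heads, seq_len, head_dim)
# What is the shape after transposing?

Input shape: (8, 144, 96)
  -> after reshape: (8, 144, 2, 48)
Output shape: (8, 2, 144, 48)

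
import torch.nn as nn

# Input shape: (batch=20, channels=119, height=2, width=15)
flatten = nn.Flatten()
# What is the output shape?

Input shape: (20, 119, 2, 15)
Output shape: (20, 3570)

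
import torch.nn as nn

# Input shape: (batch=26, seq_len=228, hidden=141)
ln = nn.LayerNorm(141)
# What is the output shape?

Input shape: (26, 228, 141)
Output shape: (26, 228, 141)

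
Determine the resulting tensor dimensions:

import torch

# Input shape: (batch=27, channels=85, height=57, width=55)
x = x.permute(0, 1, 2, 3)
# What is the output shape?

Input shape: (27, 85, 57, 55)
Output shape: (27, 85, 57, 55)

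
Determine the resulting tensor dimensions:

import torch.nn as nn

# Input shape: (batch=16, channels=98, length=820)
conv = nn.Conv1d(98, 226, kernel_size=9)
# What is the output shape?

Input shape: (16, 98, 820)
Output shape: (16, 226, 812)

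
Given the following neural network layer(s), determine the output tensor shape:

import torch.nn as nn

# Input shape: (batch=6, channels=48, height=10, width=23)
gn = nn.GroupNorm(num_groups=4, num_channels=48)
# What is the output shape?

Input shape: (6, 48, 10, 23)
Output shape: (6, 48, 10, 23)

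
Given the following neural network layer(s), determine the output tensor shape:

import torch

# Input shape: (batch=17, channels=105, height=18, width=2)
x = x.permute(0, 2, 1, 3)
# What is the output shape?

Input shape: (17, 105, 18, 2)
Output shape: (17, 18, 105, 2)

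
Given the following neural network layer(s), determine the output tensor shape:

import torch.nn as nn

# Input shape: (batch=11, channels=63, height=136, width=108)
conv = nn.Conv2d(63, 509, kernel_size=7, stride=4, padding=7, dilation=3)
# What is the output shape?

Input shape: (11, 63, 136, 108)
Output shape: (11, 509, 33, 26)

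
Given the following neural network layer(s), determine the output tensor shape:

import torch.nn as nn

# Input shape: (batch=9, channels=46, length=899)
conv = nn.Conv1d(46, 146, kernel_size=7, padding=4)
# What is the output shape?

Input shape: (9, 46, 899)
Output shape: (9, 146, 901)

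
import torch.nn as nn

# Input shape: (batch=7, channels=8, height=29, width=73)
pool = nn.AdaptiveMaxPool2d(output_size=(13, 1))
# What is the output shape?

Input shape: (7, 8, 29, 73)
Output shape: (7, 8, 13, 1)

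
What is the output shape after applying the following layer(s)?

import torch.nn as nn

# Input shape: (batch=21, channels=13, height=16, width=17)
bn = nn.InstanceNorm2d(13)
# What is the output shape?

Input shape: (21, 13, 16, 17)
Output shape: (21, 13, 16, 17)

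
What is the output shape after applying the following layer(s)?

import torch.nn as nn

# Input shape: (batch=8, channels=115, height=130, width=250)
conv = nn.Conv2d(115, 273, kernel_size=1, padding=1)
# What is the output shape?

Input shape: (8, 115, 130, 250)
Output shape: (8, 273, 132, 252)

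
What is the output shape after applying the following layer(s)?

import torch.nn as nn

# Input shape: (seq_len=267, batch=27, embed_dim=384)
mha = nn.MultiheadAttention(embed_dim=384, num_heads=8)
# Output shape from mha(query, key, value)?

Input shape: (267, 27, 384)
Output shape: (267, 27, 384)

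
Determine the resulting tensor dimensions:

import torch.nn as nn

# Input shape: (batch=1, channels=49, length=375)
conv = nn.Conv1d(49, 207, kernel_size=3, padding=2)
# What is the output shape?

Input shape: (1, 49, 375)
Output shape: (1, 207, 377)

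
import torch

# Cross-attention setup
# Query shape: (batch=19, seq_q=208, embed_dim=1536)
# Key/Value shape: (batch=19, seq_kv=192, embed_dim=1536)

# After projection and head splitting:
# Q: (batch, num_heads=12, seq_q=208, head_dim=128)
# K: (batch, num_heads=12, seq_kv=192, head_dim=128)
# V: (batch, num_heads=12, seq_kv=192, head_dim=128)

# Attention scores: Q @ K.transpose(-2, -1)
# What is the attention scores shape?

Input shape: (19, 208, 1536)
Output shape: (19, 12, 208, 192)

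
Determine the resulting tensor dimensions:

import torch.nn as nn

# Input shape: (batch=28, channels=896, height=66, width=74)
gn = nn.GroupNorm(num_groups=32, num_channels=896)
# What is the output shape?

Input shape: (28, 896, 66, 74)
Output shape: (28, 896, 66, 74)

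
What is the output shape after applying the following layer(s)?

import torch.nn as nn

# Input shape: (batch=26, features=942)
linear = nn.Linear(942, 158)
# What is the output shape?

Input shape: (26, 942)
Output shape: (26, 158)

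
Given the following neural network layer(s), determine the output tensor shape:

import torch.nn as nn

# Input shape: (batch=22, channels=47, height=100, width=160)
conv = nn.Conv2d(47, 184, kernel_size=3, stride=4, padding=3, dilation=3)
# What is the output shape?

Input shape: (22, 47, 100, 160)
Output shape: (22, 184, 25, 40)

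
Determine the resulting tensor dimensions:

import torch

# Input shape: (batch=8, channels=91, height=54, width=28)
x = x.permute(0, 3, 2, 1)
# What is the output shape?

Input shape: (8, 91, 54, 28)
Output shape: (8, 28, 54, 91)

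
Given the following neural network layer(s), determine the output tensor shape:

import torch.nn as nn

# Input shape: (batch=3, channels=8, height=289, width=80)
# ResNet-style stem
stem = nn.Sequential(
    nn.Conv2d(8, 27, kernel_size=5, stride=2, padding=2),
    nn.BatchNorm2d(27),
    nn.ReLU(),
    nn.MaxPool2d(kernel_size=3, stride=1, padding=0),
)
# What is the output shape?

Input shape: (3, 8, 289, 80)
  -> after Conv2d 5x5 stride=2: (3, 27, 145, 40)
Output shape: (3, 27, 143, 38)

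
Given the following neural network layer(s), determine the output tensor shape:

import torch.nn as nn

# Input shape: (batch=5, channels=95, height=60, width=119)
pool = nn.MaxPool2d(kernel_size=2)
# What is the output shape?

Input shape: (5, 95, 60, 119)
Output shape: (5, 95, 30, 59)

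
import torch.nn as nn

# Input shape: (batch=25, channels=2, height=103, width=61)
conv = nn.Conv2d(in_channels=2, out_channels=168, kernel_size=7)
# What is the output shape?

Input shape: (25, 2, 103, 61)
Output shape: (25, 168, 97, 55)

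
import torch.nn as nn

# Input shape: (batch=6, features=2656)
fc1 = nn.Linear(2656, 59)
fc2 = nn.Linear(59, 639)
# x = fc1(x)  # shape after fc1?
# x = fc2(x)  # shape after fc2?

Input shape: (6, 2656)
  -> after fc1: (6, 59)
Output shape: (6, 639)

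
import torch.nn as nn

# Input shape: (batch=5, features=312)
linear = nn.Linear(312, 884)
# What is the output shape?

Input shape: (5, 312)
Output shape: (5, 884)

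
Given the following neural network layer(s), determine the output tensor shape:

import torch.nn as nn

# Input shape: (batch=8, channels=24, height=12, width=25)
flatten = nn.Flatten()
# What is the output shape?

Input shape: (8, 24, 12, 25)
Output shape: (8, 7200)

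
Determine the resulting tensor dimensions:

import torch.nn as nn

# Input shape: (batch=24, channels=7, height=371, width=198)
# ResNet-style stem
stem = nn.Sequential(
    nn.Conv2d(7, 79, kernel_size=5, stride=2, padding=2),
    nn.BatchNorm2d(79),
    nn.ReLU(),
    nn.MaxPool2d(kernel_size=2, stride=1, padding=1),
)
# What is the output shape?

Input shape: (24, 7, 371, 198)
  -> after Conv2d 5x5 stride=2: (24, 79, 186, 99)
Output shape: (24, 79, 187, 100)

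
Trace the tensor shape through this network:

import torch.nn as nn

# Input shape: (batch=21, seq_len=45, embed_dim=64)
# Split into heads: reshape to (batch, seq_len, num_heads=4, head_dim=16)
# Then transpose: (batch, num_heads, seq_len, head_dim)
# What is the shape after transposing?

Input shape: (21, 45, 64)
  -> after reshape: (21, 45, 4, 16)
Output shape: (21, 4, 45, 16)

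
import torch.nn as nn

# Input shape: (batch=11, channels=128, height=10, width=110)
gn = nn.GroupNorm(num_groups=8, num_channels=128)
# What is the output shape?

Input shape: (11, 128, 10, 110)
Output shape: (11, 128, 10, 110)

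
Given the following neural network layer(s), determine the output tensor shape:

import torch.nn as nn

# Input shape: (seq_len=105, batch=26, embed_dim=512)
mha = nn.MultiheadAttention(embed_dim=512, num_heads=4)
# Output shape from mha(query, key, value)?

Input shape: (105, 26, 512)
Output shape: (105, 26, 512)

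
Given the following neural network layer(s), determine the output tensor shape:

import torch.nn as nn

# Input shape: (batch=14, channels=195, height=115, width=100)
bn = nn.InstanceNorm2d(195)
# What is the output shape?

Input shape: (14, 195, 115, 100)
Output shape: (14, 195, 115, 100)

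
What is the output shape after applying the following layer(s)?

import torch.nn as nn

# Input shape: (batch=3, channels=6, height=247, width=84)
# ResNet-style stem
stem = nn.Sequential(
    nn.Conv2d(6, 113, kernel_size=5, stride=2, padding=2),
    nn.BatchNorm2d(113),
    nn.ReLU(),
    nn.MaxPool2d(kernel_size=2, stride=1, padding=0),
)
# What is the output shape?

Input shape: (3, 6, 247, 84)
  -> after Conv2d 5x5 stride=2: (3, 113, 124, 42)
Output shape: (3, 113, 123, 41)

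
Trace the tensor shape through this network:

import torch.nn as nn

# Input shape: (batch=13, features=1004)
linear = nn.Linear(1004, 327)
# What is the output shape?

Input shape: (13, 1004)
Output shape: (13, 327)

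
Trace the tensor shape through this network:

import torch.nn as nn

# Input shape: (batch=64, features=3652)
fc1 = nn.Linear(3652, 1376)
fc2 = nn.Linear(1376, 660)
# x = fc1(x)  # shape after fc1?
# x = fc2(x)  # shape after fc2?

Input shape: (64, 3652)
  -> after fc1: (64, 1376)
Output shape: (64, 660)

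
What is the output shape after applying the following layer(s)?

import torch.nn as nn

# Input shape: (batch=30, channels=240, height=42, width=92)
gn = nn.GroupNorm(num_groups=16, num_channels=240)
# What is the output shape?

Input shape: (30, 240, 42, 92)
Output shape: (30, 240, 42, 92)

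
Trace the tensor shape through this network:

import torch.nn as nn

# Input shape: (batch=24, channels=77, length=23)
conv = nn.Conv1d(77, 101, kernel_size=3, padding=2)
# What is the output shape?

Input shape: (24, 77, 23)
Output shape: (24, 101, 25)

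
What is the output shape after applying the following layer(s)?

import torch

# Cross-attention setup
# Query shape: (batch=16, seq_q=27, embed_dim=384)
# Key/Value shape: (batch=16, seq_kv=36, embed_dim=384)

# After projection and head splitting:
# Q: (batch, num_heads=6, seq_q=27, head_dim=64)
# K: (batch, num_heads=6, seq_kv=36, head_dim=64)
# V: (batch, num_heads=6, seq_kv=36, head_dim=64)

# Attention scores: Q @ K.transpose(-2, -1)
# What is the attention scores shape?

Input shape: (16, 27, 384)
Output shape: (16, 6, 27, 36)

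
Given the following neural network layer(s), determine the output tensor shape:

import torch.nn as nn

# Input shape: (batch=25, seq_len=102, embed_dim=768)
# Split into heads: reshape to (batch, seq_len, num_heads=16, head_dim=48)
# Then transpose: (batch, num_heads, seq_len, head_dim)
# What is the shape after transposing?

Input shape: (25, 102, 768)
  -> after reshape: (25, 102, 16, 48)
Output shape: (25, 16, 102, 48)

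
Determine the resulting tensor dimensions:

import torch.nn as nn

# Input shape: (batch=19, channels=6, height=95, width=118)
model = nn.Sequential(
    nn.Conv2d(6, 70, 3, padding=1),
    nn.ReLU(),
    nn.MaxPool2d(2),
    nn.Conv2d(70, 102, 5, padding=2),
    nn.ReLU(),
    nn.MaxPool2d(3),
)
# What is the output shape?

Input shape: (19, 6, 95, 118)
  -> after first Conv2d: (19, 70, 95, 118)
  -> after first MaxPool2d: (19, 70, 47, 59)
  -> after second Conv2d: (19, 102, 47, 59)
Output shape: (19, 102, 15, 19)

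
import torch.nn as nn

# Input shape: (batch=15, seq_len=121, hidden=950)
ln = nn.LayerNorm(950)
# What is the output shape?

Input shape: (15, 121, 950)
Output shape: (15, 121, 950)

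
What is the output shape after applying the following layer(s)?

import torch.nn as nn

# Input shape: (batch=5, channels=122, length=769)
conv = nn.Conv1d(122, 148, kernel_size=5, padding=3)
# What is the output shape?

Input shape: (5, 122, 769)
Output shape: (5, 148, 771)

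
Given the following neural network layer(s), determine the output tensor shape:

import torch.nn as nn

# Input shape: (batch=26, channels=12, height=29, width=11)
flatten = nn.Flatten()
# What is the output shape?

Input shape: (26, 12, 29, 11)
Output shape: (26, 3828)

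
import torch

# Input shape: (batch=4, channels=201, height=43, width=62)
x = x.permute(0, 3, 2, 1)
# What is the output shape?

Input shape: (4, 201, 43, 62)
Output shape: (4, 62, 43, 201)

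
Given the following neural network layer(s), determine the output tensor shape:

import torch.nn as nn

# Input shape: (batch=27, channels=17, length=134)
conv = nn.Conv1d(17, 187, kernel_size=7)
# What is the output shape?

Input shape: (27, 17, 134)
Output shape: (27, 187, 128)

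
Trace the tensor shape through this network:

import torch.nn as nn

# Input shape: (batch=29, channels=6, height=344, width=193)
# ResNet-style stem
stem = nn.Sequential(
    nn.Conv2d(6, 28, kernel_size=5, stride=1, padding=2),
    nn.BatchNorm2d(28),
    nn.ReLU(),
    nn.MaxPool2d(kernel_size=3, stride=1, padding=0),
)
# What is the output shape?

Input shape: (29, 6, 344, 193)
  -> after Conv2d 5x5 stride=1: (29, 28, 344, 193)
Output shape: (29, 28, 342, 191)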